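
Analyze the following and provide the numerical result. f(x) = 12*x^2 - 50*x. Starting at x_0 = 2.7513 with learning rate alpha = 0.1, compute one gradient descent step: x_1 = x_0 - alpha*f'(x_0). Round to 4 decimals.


We compute the gradient at x_0 and apply the update.
f'(x) = 24*x - 50
f'(2.7513) = 24*2.7513 - 50 = 16.0312
x_1 = 2.7513 - 0.1*16.0312 = 1.1482


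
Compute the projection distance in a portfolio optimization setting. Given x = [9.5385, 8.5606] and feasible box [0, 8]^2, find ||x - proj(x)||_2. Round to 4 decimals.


Project each component onto [0, 8].
clip(9.5385) = 8.0, clip(8.5606) = 8.0
Projection = [8.0, 8.0]
Squared diffs: [2.367, 0.3143]
Distance = sqrt(2.6813) = 1.6375


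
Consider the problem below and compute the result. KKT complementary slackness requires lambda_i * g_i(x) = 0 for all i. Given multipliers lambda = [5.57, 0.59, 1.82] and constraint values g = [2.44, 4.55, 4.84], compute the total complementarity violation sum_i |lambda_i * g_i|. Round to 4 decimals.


KKT complementary slackness check:
lambda_1 * g_1 = 5.57 * 2.44 = 13.5908
lambda_2 * g_2 = 0.59 * 4.55 = 2.6845
lambda_3 * g_3 = 1.82 * 4.84 = 8.8088
Total violation = 13.5908 + 2.6845 + 8.8088 = 25.0841


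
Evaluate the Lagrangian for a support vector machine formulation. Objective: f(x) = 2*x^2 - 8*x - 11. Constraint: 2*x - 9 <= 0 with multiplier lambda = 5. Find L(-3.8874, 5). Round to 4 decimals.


Step 1: Evaluate f(x).
f(-3.8874) = 2*(-3.8874)^2 - 8*(-3.8874) - 11 = 50.323
Step 2: Evaluate g(x).
g(-3.8874) = 2*-3.8874 - 9 = -16.7748
Step 3: Compute Lagrangian.
L = 50.323 + 5*-16.7748 = -33.551


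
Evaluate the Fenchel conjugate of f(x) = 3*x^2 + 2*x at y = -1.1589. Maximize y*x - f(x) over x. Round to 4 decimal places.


f*(y) = sup_x {y*x - a*x^2 - b*x} = sup_x {(y-b)*x - a*x^2}
FOC: (y - b) - 2a*x = 0 => x* = (y - b)/(2a)
x* = (-1.1589 - 2)/(2*3) = -0.5265
f*(-1.1589) = (y-b)^2/(4a) = (-1.1589 - 2)^2/(4*3)
= 9.9786/12 = 0.8316


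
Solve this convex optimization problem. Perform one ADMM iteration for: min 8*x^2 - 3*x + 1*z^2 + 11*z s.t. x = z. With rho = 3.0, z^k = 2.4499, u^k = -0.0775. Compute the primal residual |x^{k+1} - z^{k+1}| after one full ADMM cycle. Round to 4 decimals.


ADMM iteration with rho = 3.0, z^k = 2.4499, u^k = -0.0775
Step 1: x-update.
Minimize 8*x^2 - 3*x + (3.0/2)*(x - 2.4499 - 0.0775)^2
FOC: (2*8 + 3.0)*x = 3 + 3.0*(2.4499 + 0.0775)
x^{k+1} = 0.557
Step 2: z-update.
Minimize 1*z^2 + 11*z + (3.0/2)*(0.557 - z - 0.0775)^2
FOC: (2*1 + 3.0)*z = -11 + 3.0*(0.557 - 0.0775)
z^{k+1} = -1.9123
Step 3: u-update.
u^{k+1} = -0.0775 + 0.557 + 1.9123 = 2.3918
Step 4: Primal residual = |0.557 + 1.9123| = 2.4693


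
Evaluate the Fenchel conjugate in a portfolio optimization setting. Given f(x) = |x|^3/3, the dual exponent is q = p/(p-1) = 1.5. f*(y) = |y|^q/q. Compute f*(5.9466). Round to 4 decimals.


The conjugate exponent q satisfies 1/p + 1/q = 1.
p = 3, so q = 3/(3 - 1) = 1.5
|y|^q = 5.9466^1.5 = 14.5012
f*(5.9466) = 14.5012 / 1.5 = 9.6674


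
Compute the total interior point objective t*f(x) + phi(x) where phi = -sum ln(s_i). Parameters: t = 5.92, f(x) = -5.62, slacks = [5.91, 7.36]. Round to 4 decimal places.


Step 1: Compute log-barrier.
ln values: [1.7766, 1.9961]
phi = -(1.7766 + 1.9961) = -3.7727
Step 2: Compute augmented objective.
t*f(x) = 5.92*-5.62 = -33.2704
Total = -33.2704 - 3.7727 = -37.0431


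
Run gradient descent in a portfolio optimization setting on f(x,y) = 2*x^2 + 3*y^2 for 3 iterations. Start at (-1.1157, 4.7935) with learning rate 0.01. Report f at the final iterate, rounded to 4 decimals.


Gradient descent on f(x,y) = 2*x^2 + 3*y^2.
Starting point: (-1.1157, 4.7935), alpha = 0.01
Step 1: grad_x = 2*2*-1.1157 = -4.4628, grad_y = 2*3*4.7935 = 28.761
  x_1 = -1.1157 - 0.01*-4.4628 = -1.0711
  y_1 = 4.7935 - 0.01*28.761 = 4.5059
Step 2: grad_x = 2*2*-1.0711 = -4.2843, grad_y = 2*3*4.5059 = 27.0353
  x_2 = -1.0711 - 0.01*-4.2843 = -1.0282
  y_2 = 4.5059 - 0.01*27.0353 = 4.2355
Step 3: grad_x = 2*2*-1.0282 = -4.1129, grad_y = 2*3*4.2355 = 25.4132
  x_3 = -1.0282 - 0.01*-4.1129 = -0.9871
  y_3 = 4.2355 - 0.01*25.4132 = 3.9814
f(-0.9871, 3.9814) = 2*(-0.9871)^2 + 3*3.9814^2 = 49.5035


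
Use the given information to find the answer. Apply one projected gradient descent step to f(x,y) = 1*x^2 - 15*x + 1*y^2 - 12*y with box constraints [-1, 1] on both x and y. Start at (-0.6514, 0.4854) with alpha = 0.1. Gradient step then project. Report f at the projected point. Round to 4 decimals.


Step 1: Compute gradient at (-0.6514, 0.4854).
grad_x = 2*1*-0.6514 - 15 = -16.3028
grad_y = 2*1*0.4854 - 12 = -11.0292
Step 2: Gradient step.
x_raw = -0.6514 - 0.1*-16.3028 = 0.9789
y_raw = 0.4854 - 0.1*-11.0292 = 1.5883
Step 3: Project onto [-1, 1].
x_proj = clip(0.9789) = 0.9789
y_proj = clip(1.5883) = 1.0
Step 4: Evaluate f.
f(0.9789, 1.0) = -24.725


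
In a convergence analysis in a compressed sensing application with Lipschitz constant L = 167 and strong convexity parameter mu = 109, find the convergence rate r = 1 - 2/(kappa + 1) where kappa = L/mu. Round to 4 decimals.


Step 1: Compute the condition number.
kappa = L/mu = 167/109 = 1.5321
Step 2: Compute the convergence rate.
r = 1 - 2/(kappa + 1) = 1 - 2*mu/(L + mu) = (L - mu)/(L + mu) = 58/276 = 0.2101


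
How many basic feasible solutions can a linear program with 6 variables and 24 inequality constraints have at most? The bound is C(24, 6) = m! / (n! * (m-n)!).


Each vertex corresponds to some choice of n active constraints out of m, so the number of vertices is at most C(m, n) = m! / (n!(m-n)!).
m = 24, n = 6
Numerator: 24 * 23 * 22 * 21 * 20 * 19
Denominator: 6! = 720
C(24, 6) = 134596


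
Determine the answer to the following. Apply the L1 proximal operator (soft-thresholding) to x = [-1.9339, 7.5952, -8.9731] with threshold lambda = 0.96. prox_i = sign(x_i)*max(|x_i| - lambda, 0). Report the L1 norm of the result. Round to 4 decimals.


Soft-thresholding with lambda = 0.96:
prox(-1.9339) = sign(-1.9339)*max(|-1.9339| - 0.96, 0) = -0.9739
prox(7.5952) = sign(7.5952)*max(|7.5952| - 0.96, 0) = 6.6352
prox(-8.9731) = sign(-8.9731)*max(|-8.9731| - 0.96, 0) = -8.0131
prox(x) = [-0.9739, 6.6352, -8.0131]
||prox(x)||_1 = 0.9739 + 6.6352 + 8.0131 = 15.6222


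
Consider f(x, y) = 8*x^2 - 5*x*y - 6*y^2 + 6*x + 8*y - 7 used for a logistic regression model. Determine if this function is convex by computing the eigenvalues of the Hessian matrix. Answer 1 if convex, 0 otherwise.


The Hessian of f(x,y) = 8*x^2 - 5*x*y - 6*y^2 + 6*x + 8*y - 7 is:
H = [[16, -5], [-5, -12]]
Trace = 16 - 12 = 4
Determinant = 16*-12 - (-5)^2 = -217
Discriminant = (4)^2 - 4*-217 = 884.0
Eigenvalues: lambda_1 = -12.8661, lambda_2 = 16.8661
The function is not convex.

0


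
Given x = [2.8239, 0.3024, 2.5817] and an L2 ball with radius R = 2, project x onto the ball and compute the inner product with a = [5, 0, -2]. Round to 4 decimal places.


Step 1: Compute ||x|| (intermediates to 6 decimals).
||x|| = sqrt(2.8239^2 + 0.3024^2 + 2.5817^2) = 3.838103
Step 2: Project.
Since ||x|| > R, scale = R/||x|| = 2/3.838103 = 0.521091, proj(x) = scale * x
proj(x) = [1.471509, 0.157578, 1.345301]
Step 3: Dot product.
a^T * proj(x) = 5*1.471509 + 0*0.157578 - 2*1.345301 = 4.6669


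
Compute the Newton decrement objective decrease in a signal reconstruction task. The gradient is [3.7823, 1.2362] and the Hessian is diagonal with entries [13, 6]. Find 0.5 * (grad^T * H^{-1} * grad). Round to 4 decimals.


Step 1: H is diagonal, so H^(-1) * g = [0.2909, 0.206].
Step 2: g^T H^(-1) g = sum_i g_i^2 / H_ii
  = (3.7823)^2/13 + (1.2362)^2/6
  = 1.1004 + 0.2547 = 1.3551
Step 3: Objective decrease = 0.5 * g^T H^(-1) g = 0.6776


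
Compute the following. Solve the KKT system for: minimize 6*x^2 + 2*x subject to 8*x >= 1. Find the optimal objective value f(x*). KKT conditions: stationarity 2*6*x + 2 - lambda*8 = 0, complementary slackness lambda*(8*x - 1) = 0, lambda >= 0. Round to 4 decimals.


Step 1: Try lambda = 0 (constraint inactive).
x_unc = -2/(2*6) = -0.1667
Check: 8*-0.1667 = -1.3336 < 1 -- violated!
Step 2: Constraint must be active: 8*x = 1
x* = 1/8 = 0.125
lambda = (2*6*0.125 + 2)/8 = 0.4375
Step 3: Compute optimal value.
f(x*) = 6*0.125^2 + 2*0.125 = 0.3438


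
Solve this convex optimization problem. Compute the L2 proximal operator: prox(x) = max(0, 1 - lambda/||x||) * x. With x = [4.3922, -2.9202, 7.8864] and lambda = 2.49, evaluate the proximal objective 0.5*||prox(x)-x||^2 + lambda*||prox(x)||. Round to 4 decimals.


Step 1: Compute ||x||.
||x|| = 9.4876
Step 2: Compute scaling factor.
scale = max(0, 1 - 2.49/9.4876) = 0.7376
Step 3: prox(x) = [3.2395, -2.1538, 5.8166]
||prox(x)|| = 6.9976
Step 4: Proximal objective.
0.5*||prox-x||^2 = 3.1001
lambda*||prox|| = 17.424
Total = 20.524


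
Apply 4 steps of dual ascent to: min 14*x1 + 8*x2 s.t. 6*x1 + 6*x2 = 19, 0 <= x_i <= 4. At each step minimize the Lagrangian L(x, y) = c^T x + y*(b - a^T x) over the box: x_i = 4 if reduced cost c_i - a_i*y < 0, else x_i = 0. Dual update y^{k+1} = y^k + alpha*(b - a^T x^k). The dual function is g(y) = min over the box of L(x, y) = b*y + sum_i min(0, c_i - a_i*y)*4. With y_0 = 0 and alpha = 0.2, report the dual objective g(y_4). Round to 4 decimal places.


Dual ascent for LP: min 14*x1 + 8*x2, 6*x1 + 6*x2 = 19, 0 <= x_i <= 4
Step 1: y^k = 0.0, reduced costs: (14.0, 8.0)
  x^k = (0.0, 0.0), subgradient = b - a^T x = 19.0
  y^{k+1} = 0.0 + 0.2*19.0 = 3.8
Step 2: y^k = 3.8, reduced costs: (-8.8, -14.8)
  x^k = (4.0, 4.0), subgradient = b - a^T x = -29.0
  y^{k+1} = 3.8 + 0.2*-29.0 = -2.0
Step 3: y^k = -2.0, reduced costs: (26.0, 20.0)
  x^k = (0.0, 0.0), subgradient = b - a^T x = 19.0
  y^{k+1} = -2.0 + 0.2*19.0 = 1.8
Step 4: y^k = 1.8, reduced costs: (3.2, -2.8)
  x^k = (0.0, 4.0), subgradient = b - a^T x = -5.0
  y^{k+1} = 1.8 + 0.2*-5.0 = 0.8
Dual objective at y_4 = 0.8: reduced costs (9.2, 3.2), box minimizer x = (0.0, 0.0)
g(y_4) = b*y + (c1 - a1*y)*x1 + (c2 - a2*y)*x2 = 19*0.8 + 9.2*0.0 + 3.2*0.0 = 15.2 + 0.0 + 0.0 = 15.2


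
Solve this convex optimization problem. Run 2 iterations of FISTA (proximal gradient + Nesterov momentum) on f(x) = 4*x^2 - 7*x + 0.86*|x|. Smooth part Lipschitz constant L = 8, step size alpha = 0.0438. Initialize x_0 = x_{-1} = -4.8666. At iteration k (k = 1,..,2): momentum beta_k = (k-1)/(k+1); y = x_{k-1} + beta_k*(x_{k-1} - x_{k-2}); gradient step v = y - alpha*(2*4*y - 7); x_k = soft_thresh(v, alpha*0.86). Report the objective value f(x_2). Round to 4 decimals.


FISTA on f(x) = 4*x^2 - 7*x + 0.86*|x|
L = 8, alpha = 0.0438
Iteration 1: beta = 0.0, y = -4.8666 + 0.0*(-4.8666 + 4.8666) = -4.8666
  grad(y) = -45.9328, v = y - alpha*grad = -2.8547
  prox(v) = soft_thresh(-2.8547, 0.0377) = -2.8171
Iteration 2: beta = 0.3333, y = -2.8171 + 0.3333*(-2.8171 + 4.8666) = -2.1339
  grad(y) = -24.0712, v = y - alpha*grad = -1.0796
  prox(v) = soft_thresh(-1.0796, 0.0377) = -1.0419
f(x_2) = 4*(-1.0419)^2 - 7*(-1.0419) + 0.86*|-1.0419| = 12.5318


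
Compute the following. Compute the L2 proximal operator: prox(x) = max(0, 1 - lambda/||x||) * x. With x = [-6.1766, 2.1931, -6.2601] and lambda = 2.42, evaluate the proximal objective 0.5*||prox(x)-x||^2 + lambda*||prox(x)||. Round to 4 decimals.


Step 1: Compute ||x||.
||x|| = 9.0636
Step 2: Compute scaling factor.
scale = max(0, 1 - 2.42/9.0636) = 0.733
Step 3: prox(x) = [-4.5274, 1.6075, -4.5886]
||prox(x)|| = 6.6436
Step 4: Proximal objective.
0.5*||prox-x||^2 = 2.9282
lambda*||prox|| = 16.0775
Total = 19.0057


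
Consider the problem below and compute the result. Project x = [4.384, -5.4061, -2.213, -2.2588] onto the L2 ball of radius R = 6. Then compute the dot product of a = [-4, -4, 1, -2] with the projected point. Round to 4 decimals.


Step 1: Compute ||x|| (intermediates to 6 decimals).
||x|| = sqrt(4.384^2 + (-5.4061)^2 + (-2.213)^2 + (-2.2588)^2) = 7.644928
Step 2: Project.
Since ||x|| > R, scale = R/||x|| = 6/7.644928 = 0.784834, proj(x) = scale * x
proj(x) = [3.440712, -4.242891, -1.736838, -1.772783]
Step 3: Dot product.
a^T * proj(x) = -4*3.440712 - 4*(-4.242891) + 1*(-1.736838) - 2*(-1.772783) = 5.0174


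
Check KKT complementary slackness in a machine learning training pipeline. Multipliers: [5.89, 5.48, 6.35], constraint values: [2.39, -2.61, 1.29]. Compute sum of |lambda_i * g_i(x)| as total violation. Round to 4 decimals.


KKT complementary slackness check:
lambda_1 * g_1 = 5.89 * 2.39 = 14.0771
lambda_2 * g_2 = 5.48 * -2.61 = -14.3028
lambda_3 * g_3 = 6.35 * 1.29 = 8.1915
Total violation = 14.0771 + 14.3028 + 8.1915 = 36.5714


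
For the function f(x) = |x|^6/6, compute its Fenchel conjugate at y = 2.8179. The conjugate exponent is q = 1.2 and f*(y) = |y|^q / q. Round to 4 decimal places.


The conjugate exponent q satisfies 1/p + 1/q = 1.
p = 6, so q = 6/(6 - 1) = 1.2
|y|^q = 2.8179^1.2 = 3.4667
f*(2.8179) = 3.4667 / 1.2 = 2.8889


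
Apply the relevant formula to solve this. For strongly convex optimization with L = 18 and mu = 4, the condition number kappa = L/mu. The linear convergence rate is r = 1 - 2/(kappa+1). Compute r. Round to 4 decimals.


Step 1: Compute the condition number.
kappa = L/mu = 18/4 = 4.5
Step 2: Compute the convergence rate.
r = 1 - 2/(kappa + 1) = 1 - 2*mu/(L + mu) = (L - mu)/(L + mu) = 14/22 = 0.6364


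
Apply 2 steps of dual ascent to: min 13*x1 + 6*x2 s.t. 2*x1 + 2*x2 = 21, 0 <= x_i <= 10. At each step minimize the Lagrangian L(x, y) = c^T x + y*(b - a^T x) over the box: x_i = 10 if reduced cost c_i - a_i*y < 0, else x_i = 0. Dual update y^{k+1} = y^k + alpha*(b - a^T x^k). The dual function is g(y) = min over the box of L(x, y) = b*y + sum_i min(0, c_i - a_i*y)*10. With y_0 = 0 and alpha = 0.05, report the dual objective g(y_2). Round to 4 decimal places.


Dual ascent for LP: min 13*x1 + 6*x2, 2*x1 + 2*x2 = 21, 0 <= x_i <= 10
Step 1: y^k = 0.0, reduced costs: (13.0, 6.0)
  x^k = (0.0, 0.0), subgradient = b - a^T x = 21.0
  y^{k+1} = 0.0 + 0.05*21.0 = 1.05
Step 2: y^k = 1.05, reduced costs: (10.9, 3.9)
  x^k = (0.0, 0.0), subgradient = b - a^T x = 21.0
  y^{k+1} = 1.05 + 0.05*21.0 = 2.1
Dual objective at y_2 = 2.1: reduced costs (8.8, 1.8), box minimizer x = (0.0, 0.0)
g(y_2) = b*y + (c1 - a1*y)*x1 + (c2 - a2*y)*x2 = 21*2.1 + 8.8*0.0 + 1.8*0.0 = 44.1 + 0.0 + 0.0 = 44.1


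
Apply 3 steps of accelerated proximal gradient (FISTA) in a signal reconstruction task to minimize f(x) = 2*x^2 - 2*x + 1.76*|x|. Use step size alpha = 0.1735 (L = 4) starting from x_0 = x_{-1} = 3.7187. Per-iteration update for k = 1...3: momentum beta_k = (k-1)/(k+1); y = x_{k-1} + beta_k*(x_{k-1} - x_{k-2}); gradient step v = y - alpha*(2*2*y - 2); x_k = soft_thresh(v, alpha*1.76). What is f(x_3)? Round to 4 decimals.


FISTA on f(x) = 2*x^2 - 2*x + 1.76*|x|
L = 4, alpha = 0.1735
Iteration 1: beta = 0.0, y = 3.7187 + 0.0*(3.7187 - 3.7187) = 3.7187
  grad(y) = 12.8748, v = y - alpha*grad = 1.4849
  prox(v) = soft_thresh(1.4849, 0.3054) = 1.1796
Iteration 2: beta = 0.3333, y = 1.1796 + 0.3333*(1.1796 - 3.7187) = 0.3332
  grad(y) = -0.6673, v = y - alpha*grad = 0.449
  prox(v) = soft_thresh(0.449, 0.3054) = 0.1436
Iteration 3: beta = 0.5, y = 0.1436 + 0.5*(0.1436 - 1.1796) = -0.3744
  grad(y) = -3.4976, v = y - alpha*grad = 0.2324
  prox(v) = soft_thresh(0.2324, 0.3054) = 0.0
f(x_3) = 2*0.0^2 - 2*0.0 + 1.76*|0.0| = 0.0


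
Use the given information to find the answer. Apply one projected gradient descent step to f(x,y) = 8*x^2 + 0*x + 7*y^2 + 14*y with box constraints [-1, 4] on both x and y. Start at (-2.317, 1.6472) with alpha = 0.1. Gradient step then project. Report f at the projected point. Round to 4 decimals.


Step 1: Compute gradient at (-2.317, 1.6472).
grad_x = 2*8*-2.317 + 0 = -37.072
grad_y = 2*7*1.6472 + 14 = 37.0608
Step 2: Gradient step.
x_raw = -2.317 - 0.1*-37.072 = 1.3902
y_raw = 1.6472 - 0.1*37.0608 = -2.0589
Step 3: Project onto [-1, 4].
x_proj = clip(1.3902) = 1.3902
y_proj = clip(-2.0589) = -1.0
Step 4: Evaluate f.
f(1.3902, -1.0) = 8.4612


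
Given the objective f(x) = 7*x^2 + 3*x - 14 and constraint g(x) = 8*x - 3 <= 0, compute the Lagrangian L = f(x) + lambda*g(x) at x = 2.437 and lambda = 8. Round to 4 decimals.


Step 1: Evaluate f(x).
f(2.437) = 7*2.437^2 + 3*2.437 - 14 = 34.8838
Step 2: Evaluate g(x).
g(2.437) = 8*2.437 - 3 = 16.496
Step 3: Compute Lagrangian.
L = 34.8838 + 8*16.496 = 166.8518


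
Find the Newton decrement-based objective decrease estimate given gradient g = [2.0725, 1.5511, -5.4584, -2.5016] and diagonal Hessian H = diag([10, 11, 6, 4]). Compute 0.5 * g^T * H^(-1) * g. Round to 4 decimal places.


Step 1: H is diagonal, so H^(-1) * g = [0.2073, 0.141, -0.9097, -0.6254].
Step 2: g^T H^(-1) g = sum_i g_i^2 / H_ii
  = (2.0725)^2/10 + (1.5511)^2/11 + (-5.4584)^2/6 + (-2.5016)^2/4
  = 0.4295 + 0.2187 + 4.9657 + 1.5645 = 7.1784
Step 3: Objective decrease = 0.5 * g^T H^(-1) g = 3.5892


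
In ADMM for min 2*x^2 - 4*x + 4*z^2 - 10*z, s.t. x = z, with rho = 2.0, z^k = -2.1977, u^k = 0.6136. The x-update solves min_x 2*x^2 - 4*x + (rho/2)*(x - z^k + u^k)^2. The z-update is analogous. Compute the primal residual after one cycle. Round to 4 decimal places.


ADMM iteration with rho = 2.0, z^k = -2.1977, u^k = 0.6136
Step 1: x-update.
Minimize 2*x^2 - 4*x + (2.0/2)*(x + 2.1977 + 0.6136)^2
FOC: (2*2 + 2.0)*x = 4 + 2.0*(-2.1977 - 0.6136)
x^{k+1} = -0.2704
Step 2: z-update.
Minimize 4*z^2 - 10*z + (2.0/2)*(-0.2704 - z + 0.6136)^2
FOC: (2*4 + 2.0)*z = 10 + 2.0*(-0.2704 + 0.6136)
z^{k+1} = 1.0686
Step 3: u-update.
u^{k+1} = 0.6136 - 0.2704 - 1.0686 = -0.7255
Step 4: Primal residual = |-0.2704 - 1.0686| = 1.3391


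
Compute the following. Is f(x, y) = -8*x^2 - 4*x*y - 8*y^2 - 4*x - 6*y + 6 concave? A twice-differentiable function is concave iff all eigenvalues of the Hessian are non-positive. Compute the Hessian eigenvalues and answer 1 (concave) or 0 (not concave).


The Hessian of f(x,y) = -8*x^2 - 4*x*y - 8*y^2 - 4*x - 6*y + 6 is:
H = [[-16, -4], [-4, -16]]
Trace = -16 - 16 = -32
Determinant = -16*-16 - (-4)^2 = 240
Discriminant = (-32)^2 - 4*240 = 64.0
Eigenvalues: lambda_1 = -20.0, lambda_2 = -12.0
The function is concave.

1


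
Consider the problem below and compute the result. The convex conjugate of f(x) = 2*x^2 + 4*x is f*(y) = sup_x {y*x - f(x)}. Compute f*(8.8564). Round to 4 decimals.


f*(y) = sup_x {y*x - a*x^2 - b*x} = sup_x {(y-b)*x - a*x^2}
FOC: (y - b) - 2a*x = 0 => x* = (y - b)/(2a)
x* = (8.8564 - 4)/(2*2) = 1.2141
f*(8.8564) = (y-b)^2/(4a) = (8.8564 - 4)^2/(4*2)
= 23.5846/8 = 2.9481


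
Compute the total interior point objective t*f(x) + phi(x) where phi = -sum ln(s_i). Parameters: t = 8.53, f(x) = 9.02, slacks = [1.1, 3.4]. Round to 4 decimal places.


Step 1: Compute log-barrier.
ln values: [0.0953, 1.2238]
phi = -(0.0953 + 1.2238) = -1.3191
Step 2: Compute augmented objective.
t*f(x) = 8.53*9.02 = 76.9406
Total = 76.9406 - 1.3191 = 75.6215


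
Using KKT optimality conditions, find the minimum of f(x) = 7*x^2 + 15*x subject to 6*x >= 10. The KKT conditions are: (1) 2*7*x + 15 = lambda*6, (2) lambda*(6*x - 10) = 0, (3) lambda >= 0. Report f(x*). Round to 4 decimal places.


Step 1: Try lambda = 0 (constraint inactive).
x_unc = -15/(2*7) = -1.0714
Check: 6*-1.0714 = -6.4284 < 10 -- violated!
Step 2: Constraint must be active: 6*x = 10
x* = 10/6 = 5/3 = 1.6667 (rounded; the exact value 5/3 is used below)
lambda = (2*7*(5/3) + 15)/6 = 6.3889
Step 3: Compute optimal value.
f(x*) = 7*(5/3)^2 + 15*(5/3) = 44.4444


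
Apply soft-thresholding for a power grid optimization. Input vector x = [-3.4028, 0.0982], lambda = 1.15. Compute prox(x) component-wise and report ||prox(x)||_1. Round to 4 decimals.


Soft-thresholding with lambda = 1.15:
prox(-3.4028) = sign(-3.4028)*max(|-3.4028| - 1.15, 0) = -2.2528
prox(0.0982) = sign(0.0982)*max(|0.0982| - 1.15, 0) = 0.0
prox(x) = [-2.2528, 0.0]
||prox(x)||_1 = 2.2528 + 0.0 = 2.2528


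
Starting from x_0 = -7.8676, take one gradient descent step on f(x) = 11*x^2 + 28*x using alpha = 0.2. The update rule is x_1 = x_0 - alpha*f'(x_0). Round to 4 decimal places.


We compute the gradient at x_0 and apply the update.
f'(x) = 22*x + 28
f'(-7.8676) = 22*-7.8676 + 28 = -145.0872
x_1 = -7.8676 - 0.2*-145.0872 = 21.1498


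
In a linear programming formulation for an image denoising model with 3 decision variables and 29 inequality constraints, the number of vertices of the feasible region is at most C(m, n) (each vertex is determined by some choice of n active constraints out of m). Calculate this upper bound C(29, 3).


Each vertex corresponds to some choice of n active constraints out of m, so the number of vertices is at most C(m, n) = m! / (n!(m-n)!).
m = 29, n = 3
Numerator: 29 * 28 * 27
Denominator: 3! = 6
C(29, 3) = 3654


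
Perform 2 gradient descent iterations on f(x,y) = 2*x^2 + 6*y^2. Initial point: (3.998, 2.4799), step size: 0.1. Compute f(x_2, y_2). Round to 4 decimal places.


Gradient descent on f(x,y) = 2*x^2 + 6*y^2.
Starting point: (3.998, 2.4799), alpha = 0.1
Step 1: grad_x = 2*2*3.998 = 15.992, grad_y = 2*6*2.4799 = 29.7588
  x_1 = 3.998 - 0.1*15.992 = 2.3988
  y_1 = 2.4799 - 0.1*29.7588 = -0.496
Step 2: grad_x = 2*2*2.3988 = 9.5952, grad_y = 2*6*-0.496 = -5.9518
  x_2 = 2.3988 - 0.1*9.5952 = 1.4393
  y_2 = -0.496 - 0.1*-5.9518 = 0.0992
f(1.4393, 0.0992) = 2*1.4393^2 + 6*0.0992^2 = 4.2021


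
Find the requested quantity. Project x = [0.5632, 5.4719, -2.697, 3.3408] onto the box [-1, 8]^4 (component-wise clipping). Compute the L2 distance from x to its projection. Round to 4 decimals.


Project each component onto [-1, 8].
clip(0.5632) = 0.5632, clip(5.4719) = 5.4719, clip(-2.697) = -1.0, clip(3.3408) = 3.3408
Projection = [0.5632, 5.4719, -1.0, 3.3408]
Squared diffs: [0.0, 0.0, 2.8798, 0.0]
Distance = sqrt(2.8798) = 1.697


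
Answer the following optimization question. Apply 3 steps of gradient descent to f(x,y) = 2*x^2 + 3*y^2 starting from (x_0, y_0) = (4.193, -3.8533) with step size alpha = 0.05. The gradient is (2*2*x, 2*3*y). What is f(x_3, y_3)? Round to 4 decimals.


Gradient descent on f(x,y) = 2*x^2 + 3*y^2.
Starting point: (4.193, -3.8533), alpha = 0.05
Step 1: grad_x = 2*2*4.193 = 16.772, grad_y = 2*3*-3.8533 = -23.1198
  x_1 = 4.193 - 0.05*16.772 = 3.3544
  y_1 = -3.8533 - 0.05*-23.1198 = -2.6973
Step 2: grad_x = 2*2*3.3544 = 13.4176, grad_y = 2*3*-2.6973 = -16.1839
  x_2 = 3.3544 - 0.05*13.4176 = 2.6835
  y_2 = -2.6973 - 0.05*-16.1839 = -1.8881
Step 3: grad_x = 2*2*2.6835 = 10.7341, grad_y = 2*3*-1.8881 = -11.3287
  x_3 = 2.6835 - 0.05*10.7341 = 2.1468
  y_3 = -1.8881 - 0.05*-11.3287 = -1.3217
f(2.1468, -1.3217) = 2*2.1468^2 + 3*(-1.3217)^2 = 14.4582


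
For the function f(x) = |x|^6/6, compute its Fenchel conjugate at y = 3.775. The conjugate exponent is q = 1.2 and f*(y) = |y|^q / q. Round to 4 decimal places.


The conjugate exponent q satisfies 1/p + 1/q = 1.
p = 6, so q = 6/(6 - 1) = 1.2
|y|^q = 3.775^1.2 = 4.9238
f*(3.775) = 4.9238 / 1.2 = 4.1032


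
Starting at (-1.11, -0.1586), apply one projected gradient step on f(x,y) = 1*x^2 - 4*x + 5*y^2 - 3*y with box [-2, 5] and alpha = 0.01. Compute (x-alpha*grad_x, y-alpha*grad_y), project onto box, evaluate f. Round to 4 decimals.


Step 1: Compute gradient at (-1.11, -0.1586).
grad_x = 2*1*-1.11 - 4 = -6.22
grad_y = 2*5*-0.1586 - 3 = -4.586
Step 2: Gradient step.
x_raw = -1.11 - 0.01*-6.22 = -1.0478
y_raw = -0.1586 - 0.01*-4.586 = -0.1127
Step 3: Project onto [-2, 5].
x_proj = clip(-1.0478) = -1.0478
y_proj = clip(-0.1127) = -0.1127
Step 4: Evaluate f.
f(-1.0478, -0.1127) = 5.6909


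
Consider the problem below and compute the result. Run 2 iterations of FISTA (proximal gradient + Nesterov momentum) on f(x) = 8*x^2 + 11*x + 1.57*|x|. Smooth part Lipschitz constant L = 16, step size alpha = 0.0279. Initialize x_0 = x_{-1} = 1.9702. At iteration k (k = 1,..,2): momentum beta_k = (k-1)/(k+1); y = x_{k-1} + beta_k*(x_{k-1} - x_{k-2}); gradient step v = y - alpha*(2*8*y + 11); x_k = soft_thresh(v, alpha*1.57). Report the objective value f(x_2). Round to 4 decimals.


FISTA on f(x) = 8*x^2 + 11*x + 1.57*|x|
L = 16, alpha = 0.0279
Iteration 1: beta = 0.0, y = 1.9702 + 0.0*(1.9702 - 1.9702) = 1.9702
  grad(y) = 42.5232, v = y - alpha*grad = 0.7838
  prox(v) = soft_thresh(0.7838, 0.0438) = 0.74
Iteration 2: beta = 0.3333, y = 0.74 + 0.3333*(0.74 - 1.9702) = 0.3299
  grad(y) = 16.2789, v = y - alpha*grad = -0.1242
  prox(v) = soft_thresh(-0.1242, 0.0438) = -0.0804
f(x_2) = 8*(-0.0804)^2 + 11*(-0.0804) + 1.57*|-0.0804| = -0.7068


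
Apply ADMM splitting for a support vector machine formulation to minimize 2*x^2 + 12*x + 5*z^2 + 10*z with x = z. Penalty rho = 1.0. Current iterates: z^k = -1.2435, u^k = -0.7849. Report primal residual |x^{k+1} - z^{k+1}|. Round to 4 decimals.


ADMM iteration with rho = 1.0, z^k = -1.2435, u^k = -0.7849
Step 1: x-update.
Minimize 2*x^2 + 12*x + (1.0/2)*(x + 1.2435 - 0.7849)^2
FOC: (2*2 + 1.0)*x = -12 + 1.0*(-1.2435 + 0.7849)
x^{k+1} = -2.4917
Step 2: z-update.
Minimize 5*z^2 + 10*z + (1.0/2)*(-2.4917 - z - 0.7849)^2
FOC: (2*5 + 1.0)*z = -10 + 1.0*(-2.4917 - 0.7849)
z^{k+1} = -1.207
Step 3: u-update.
u^{k+1} = -0.7849 - 2.4917 + 1.207 = -2.0697
Step 4: Primal residual = |-2.4917 + 1.207| = 1.2848


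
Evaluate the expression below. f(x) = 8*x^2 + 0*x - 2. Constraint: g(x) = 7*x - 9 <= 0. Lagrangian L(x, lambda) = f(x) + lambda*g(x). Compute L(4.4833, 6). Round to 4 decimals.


Step 1: Evaluate f(x).
f(4.4833) = 8*4.4833^2 + 0*4.4833 - 2 = 158.7998
Step 2: Evaluate g(x).
g(4.4833) = 7*4.4833 - 9 = 22.3831
Step 3: Compute Lagrangian.
L = 158.7998 + 6*22.3831 = 293.0984


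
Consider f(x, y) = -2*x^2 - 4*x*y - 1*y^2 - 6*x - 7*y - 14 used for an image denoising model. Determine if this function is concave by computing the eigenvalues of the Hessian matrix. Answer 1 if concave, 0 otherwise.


The Hessian of f(x,y) = -2*x^2 - 4*x*y - 1*y^2 - 6*x - 7*y - 14 is:
H = [[-4, -4], [-4, -2]]
Trace = -4 - 2 = -6
Determinant = -4*-2 - (-4)^2 = -8
Discriminant = (-6)^2 - 4*-8 = 68.0
Eigenvalues: lambda_1 = -7.1231, lambda_2 = 1.1231
The function is not concave.

0


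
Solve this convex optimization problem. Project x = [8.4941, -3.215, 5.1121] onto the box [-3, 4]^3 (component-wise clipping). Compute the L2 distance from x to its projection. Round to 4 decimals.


Project each component onto [-3, 4].
clip(8.4941) = 4.0, clip(-3.215) = -3.0, clip(5.1121) = 4.0
Projection = [4.0, -3.0, 4.0]
Squared diffs: [20.1969, 0.0462, 1.2368]
Distance = sqrt(21.4799) = 4.6346


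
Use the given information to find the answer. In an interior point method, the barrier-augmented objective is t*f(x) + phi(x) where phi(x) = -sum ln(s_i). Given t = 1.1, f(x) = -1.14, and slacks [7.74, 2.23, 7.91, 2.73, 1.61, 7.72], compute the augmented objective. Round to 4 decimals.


Step 1: Compute log-barrier.
ln values: [2.0464, 0.802, 2.0681, 1.0043, 0.4762, 2.0438]
phi = -(2.0464 + 0.802 + 2.0681 + 1.0043 + 0.4762 + 2.0438) = -8.4409
Step 2: Compute augmented objective.
t*f(x) = 1.1*-1.14 = -1.254
Total = -1.254 - 8.4409 = -9.6949


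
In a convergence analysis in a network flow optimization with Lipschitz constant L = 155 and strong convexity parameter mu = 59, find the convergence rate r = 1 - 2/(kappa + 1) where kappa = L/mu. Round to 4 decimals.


Step 1: Compute the condition number.
kappa = L/mu = 155/59 = 2.6271
Step 2: Compute the convergence rate.
r = 1 - 2/(kappa + 1) = 1 - 2*mu/(L + mu) = (L - mu)/(L + mu) = 96/214 = 0.4486


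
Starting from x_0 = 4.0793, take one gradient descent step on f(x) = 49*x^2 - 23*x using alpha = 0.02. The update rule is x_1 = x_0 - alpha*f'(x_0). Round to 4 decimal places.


We compute the gradient at x_0 and apply the update.
f'(x) = 98*x - 23
f'(4.0793) = 98*4.0793 - 23 = 376.7714
x_1 = 4.0793 - 0.02*376.7714 = -3.4561


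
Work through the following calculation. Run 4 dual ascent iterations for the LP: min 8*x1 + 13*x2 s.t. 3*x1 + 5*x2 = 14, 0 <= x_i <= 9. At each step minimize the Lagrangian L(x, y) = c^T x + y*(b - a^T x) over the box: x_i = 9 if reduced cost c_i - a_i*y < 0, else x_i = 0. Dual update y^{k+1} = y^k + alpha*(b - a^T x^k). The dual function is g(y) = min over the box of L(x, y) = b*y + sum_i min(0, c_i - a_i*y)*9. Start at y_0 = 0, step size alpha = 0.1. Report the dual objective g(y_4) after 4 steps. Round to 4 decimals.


Dual ascent for LP: min 8*x1 + 13*x2, 3*x1 + 5*x2 = 14, 0 <= x_i <= 9
Step 1: y^k = 0.0, reduced costs: (8.0, 13.0)
  x^k = (0.0, 0.0), subgradient = b - a^T x = 14.0
  y^{k+1} = 0.0 + 0.1*14.0 = 1.4
Step 2: y^k = 1.4, reduced costs: (3.8, 6.0)
  x^k = (0.0, 0.0), subgradient = b - a^T x = 14.0
  y^{k+1} = 1.4 + 0.1*14.0 = 2.8
Step 3: y^k = 2.8, reduced costs: (-0.4, -1.0)
  x^k = (9.0, 9.0), subgradient = b - a^T x = -58.0
  y^{k+1} = 2.8 + 0.1*-58.0 = -3.0
Step 4: y^k = -3.0, reduced costs: (17.0, 28.0)
  x^k = (0.0, 0.0), subgradient = b - a^T x = 14.0
  y^{k+1} = -3.0 + 0.1*14.0 = -1.6
Dual objective at y_4 = -1.6: reduced costs (12.8, 21.0), box minimizer x = (0.0, 0.0)
g(y_4) = b*y + (c1 - a1*y)*x1 + (c2 - a2*y)*x2 = 14*(-1.6) + 12.8*0.0 + 21.0*0.0 = -22.4 + 0.0 + 0.0 = -22.4


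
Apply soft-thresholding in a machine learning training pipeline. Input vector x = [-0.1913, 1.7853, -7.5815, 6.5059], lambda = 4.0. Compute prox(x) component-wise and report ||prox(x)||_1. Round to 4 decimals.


Soft-thresholding with lambda = 4.0:
prox(-0.1913) = sign(-0.1913)*max(|-0.1913| - 4.0, 0) = 0.0
prox(1.7853) = sign(1.7853)*max(|1.7853| - 4.0, 0) = 0.0
prox(-7.5815) = sign(-7.5815)*max(|-7.5815| - 4.0, 0) = -3.5815
prox(6.5059) = sign(6.5059)*max(|6.5059| - 4.0, 0) = 2.5059
prox(x) = [0.0, 0.0, -3.5815, 2.5059]
||prox(x)||_1 = 0.0 + 0.0 + 3.5815 + 2.5059 = 6.0874


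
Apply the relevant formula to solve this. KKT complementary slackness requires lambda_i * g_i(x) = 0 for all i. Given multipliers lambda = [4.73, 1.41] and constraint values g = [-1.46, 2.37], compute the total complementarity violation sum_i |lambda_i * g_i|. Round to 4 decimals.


KKT complementary slackness check:
lambda_1 * g_1 = 4.73 * -1.46 = -6.9058
lambda_2 * g_2 = 1.41 * 2.37 = 3.3417
Total violation = 6.9058 + 3.3417 = 10.2475


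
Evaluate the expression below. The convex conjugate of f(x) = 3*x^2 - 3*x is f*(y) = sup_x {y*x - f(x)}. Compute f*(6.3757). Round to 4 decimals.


f*(y) = sup_x {y*x - a*x^2 - b*x} = sup_x {(y-b)*x - a*x^2}
FOC: (y - b) - 2a*x = 0 => x* = (y - b)/(2a)
x* = (6.3757 + 3)/(2*3) = 1.5626
f*(6.3757) = (y-b)^2/(4a) = (6.3757 + 3)^2/(4*3)
= 87.9038/12 = 7.3253


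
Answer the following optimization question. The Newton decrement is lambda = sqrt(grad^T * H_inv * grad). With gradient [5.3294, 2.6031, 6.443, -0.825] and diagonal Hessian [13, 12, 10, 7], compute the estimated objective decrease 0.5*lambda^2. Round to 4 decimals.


Step 1: H is diagonal, so H^(-1) * g = [0.41, 0.2169, 0.6443, -0.1179].
Step 2: g^T H^(-1) g = sum_i g_i^2 / H_ii
  = (5.3294)^2/13 + (2.6031)^2/12 + (6.443)^2/10 + (-0.825)^2/7
  = 2.1848 + 0.5647 + 4.1512 + 0.0972 = 6.9979
Step 3: Objective decrease = 0.5 * g^T H^(-1) g = 3.499


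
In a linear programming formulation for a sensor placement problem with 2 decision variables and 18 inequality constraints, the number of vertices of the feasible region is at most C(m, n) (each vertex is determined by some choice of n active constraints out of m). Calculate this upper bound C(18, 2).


Each vertex corresponds to some choice of n active constraints out of m, so the number of vertices is at most C(m, n) = m! / (n!(m-n)!).
m = 18, n = 2
Numerator: 18 * 17
Denominator: 2! = 2
C(18, 2) = 153


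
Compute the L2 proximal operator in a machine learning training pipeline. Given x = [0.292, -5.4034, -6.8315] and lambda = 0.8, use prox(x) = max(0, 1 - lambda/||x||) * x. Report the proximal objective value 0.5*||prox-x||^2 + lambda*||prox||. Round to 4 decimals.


Step 1: Compute ||x||.
||x|| = 8.715
Step 2: Compute scaling factor.
scale = max(0, 1 - 0.8/8.715) = 0.9082
Step 3: prox(x) = [0.2652, -4.9074, -6.2044]
||prox(x)|| = 7.915
Step 4: Proximal objective.
0.5*||prox-x||^2 = 0.32
lambda*||prox|| = 6.332
Total = 6.652


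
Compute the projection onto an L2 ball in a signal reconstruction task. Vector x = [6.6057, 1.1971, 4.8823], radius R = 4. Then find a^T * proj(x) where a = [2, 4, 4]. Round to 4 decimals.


Step 1: Compute ||x|| (intermediates to 6 decimals).
||x|| = sqrt(6.6057^2 + 1.1971^2 + 4.8823^2) = 8.300914
Step 2: Project.
Since ||x|| > R, scale = R/||x|| = 4/8.300914 = 0.481875, proj(x) = scale * x
proj(x) = [3.183122, 0.576853, 2.352658]
Step 3: Dot product.
a^T * proj(x) = 2*3.183122 + 4*0.576853 + 4*2.352658 = 18.0843


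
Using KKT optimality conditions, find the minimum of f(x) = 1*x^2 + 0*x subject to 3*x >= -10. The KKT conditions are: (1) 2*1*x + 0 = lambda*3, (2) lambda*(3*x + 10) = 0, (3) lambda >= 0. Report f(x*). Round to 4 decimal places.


Step 1: Try lambda = 0 (constraint inactive).
Stationarity: 2*1*x + 0 = 0
x* = 0/(2*1) = 0.0
Check constraint: 3*0.0 = 0.0 >= -10 -- satisfied.
Step 2: Compute optimal value.
f(x*) = 1*0.0^2 + 0*0.0 = 0.0


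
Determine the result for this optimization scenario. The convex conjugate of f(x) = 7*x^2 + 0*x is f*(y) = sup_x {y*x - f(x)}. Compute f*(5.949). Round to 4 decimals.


f*(y) = sup_x {y*x - a*x^2 - b*x} = sup_x {(y-b)*x - a*x^2}
FOC: (y - b) - 2a*x = 0 => x* = (y - b)/(2a)
x* = (5.949 - 0)/(2*7) = 0.4249
f*(5.949) = (y-b)^2/(4a) = (5.949 - 0)^2/(4*7)
= 35.3906/28 = 1.264


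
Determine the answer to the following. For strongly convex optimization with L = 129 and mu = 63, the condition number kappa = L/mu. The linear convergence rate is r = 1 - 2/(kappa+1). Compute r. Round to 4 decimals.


Step 1: Compute the condition number.
kappa = L/mu = 129/63 = 2.0476
Step 2: Compute the convergence rate.
r = 1 - 2/(kappa + 1) = 1 - 2*mu/(L + mu) = (L - mu)/(L + mu) = 66/192 = 0.3438


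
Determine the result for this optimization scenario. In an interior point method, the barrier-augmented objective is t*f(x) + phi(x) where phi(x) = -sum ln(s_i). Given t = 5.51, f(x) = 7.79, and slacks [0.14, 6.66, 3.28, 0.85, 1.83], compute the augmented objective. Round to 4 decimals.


Step 1: Compute log-barrier.
ln values: [-1.9661, 1.8961, 1.1878, -0.1625, 0.6043]
phi = -(-1.9661 + 1.8961 + 1.1878 - 0.1625 + 0.6043) = -1.5596
Step 2: Compute augmented objective.
t*f(x) = 5.51*7.79 = 42.9229
Total = 42.9229 - 1.5596 = 41.3633


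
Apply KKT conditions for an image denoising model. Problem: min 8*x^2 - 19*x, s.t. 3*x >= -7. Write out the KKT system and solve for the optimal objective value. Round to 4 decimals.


Step 1: Try lambda = 0 (constraint inactive).
Stationarity: 2*8*x - 19 = 0
x* = 19/(2*8) = 1.1875
Check constraint: 3*1.1875 = 3.5625 >= -7 -- satisfied.
Step 2: Compute optimal value.
f(x*) = 8*1.1875^2 - 19*1.1875 = -11.2813


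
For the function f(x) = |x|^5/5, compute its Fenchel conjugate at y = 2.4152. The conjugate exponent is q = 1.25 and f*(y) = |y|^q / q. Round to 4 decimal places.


The conjugate exponent q satisfies 1/p + 1/q = 1.
p = 5, so q = 5/(5 - 1) = 1.25
|y|^q = 2.4152^1.25 = 3.0109
f*(2.4152) = 3.0109 / 1.25 = 2.4087


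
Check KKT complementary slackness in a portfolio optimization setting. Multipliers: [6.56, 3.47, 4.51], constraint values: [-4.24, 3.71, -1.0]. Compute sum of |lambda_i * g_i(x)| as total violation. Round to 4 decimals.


KKT complementary slackness check:
lambda_1 * g_1 = 6.56 * -4.24 = -27.8144
lambda_2 * g_2 = 3.47 * 3.71 = 12.8737
lambda_3 * g_3 = 4.51 * -1.0 = -4.51
Total violation = 27.8144 + 12.8737 + 4.51 = 45.1981


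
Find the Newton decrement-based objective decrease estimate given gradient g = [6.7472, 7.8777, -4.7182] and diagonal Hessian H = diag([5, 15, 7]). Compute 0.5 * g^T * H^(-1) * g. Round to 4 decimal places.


Step 1: H is diagonal, so H^(-1) * g = [1.3494, 0.5252, -0.674].
Step 2: g^T H^(-1) g = sum_i g_i^2 / H_ii
  = (6.7472)^2/5 + (7.8777)^2/15 + (-4.7182)^2/7
  = 9.1049 + 4.1372 + 3.1802 = 16.4224
Step 3: Objective decrease = 0.5 * g^T H^(-1) g = 8.2112


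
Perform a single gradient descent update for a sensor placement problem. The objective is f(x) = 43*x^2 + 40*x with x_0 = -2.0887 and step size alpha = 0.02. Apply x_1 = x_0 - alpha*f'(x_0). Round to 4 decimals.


We compute the gradient at x_0 and apply the update.
f'(x) = 86*x + 40
f'(-2.0887) = 86*-2.0887 + 40 = -139.6282
x_1 = -2.0887 - 0.02*-139.6282 = 0.7039


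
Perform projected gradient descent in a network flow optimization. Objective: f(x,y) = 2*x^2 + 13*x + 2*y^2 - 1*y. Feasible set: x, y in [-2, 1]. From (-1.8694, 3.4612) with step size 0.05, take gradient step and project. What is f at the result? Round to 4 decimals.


Step 1: Compute gradient at (-1.8694, 3.4612).
grad_x = 2*2*-1.8694 + 13 = 5.5224
grad_y = 2*2*3.4612 - 1 = 12.8448
Step 2: Gradient step.
x_raw = -1.8694 - 0.05*5.5224 = -2.1455
y_raw = 3.4612 - 0.05*12.8448 = 2.819
Step 3: Project onto [-2, 1].
x_proj = clip(-2.1455) = -2.0
y_proj = clip(2.819) = 1.0
Step 4: Evaluate f.
f(-2.0, 1.0) = -17.0


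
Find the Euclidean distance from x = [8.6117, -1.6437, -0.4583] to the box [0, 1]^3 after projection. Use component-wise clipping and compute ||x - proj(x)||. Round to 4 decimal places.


Project each component onto [0, 1].
clip(8.6117) = 1.0, clip(-1.6437) = 0.0, clip(-0.4583) = 0.0
Projection = [1.0, 0.0, 0.0]
Squared diffs: [57.938, 2.7017, 0.21]
Distance = sqrt(60.8497) = 7.8006


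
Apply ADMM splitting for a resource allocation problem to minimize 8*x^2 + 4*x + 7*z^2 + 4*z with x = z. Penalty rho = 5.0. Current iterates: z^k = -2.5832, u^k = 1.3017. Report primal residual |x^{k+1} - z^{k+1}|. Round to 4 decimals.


ADMM iteration with rho = 5.0, z^k = -2.5832, u^k = 1.3017
Step 1: x-update.
Minimize 8*x^2 + 4*x + (5.0/2)*(x + 2.5832 + 1.3017)^2
FOC: (2*8 + 5.0)*x = -4 + 5.0*(-2.5832 - 1.3017)
x^{k+1} = -1.1155
Step 2: z-update.
Minimize 7*z^2 + 4*z + (5.0/2)*(-1.1155 - z + 1.3017)^2
FOC: (2*7 + 5.0)*z = -4 + 5.0*(-1.1155 + 1.3017)
z^{k+1} = -0.1615
Step 3: u-update.
u^{k+1} = 1.3017 - 1.1155 + 0.1615 = 0.3478
Step 4: Primal residual = |-1.1155 + 0.1615| = 0.9539


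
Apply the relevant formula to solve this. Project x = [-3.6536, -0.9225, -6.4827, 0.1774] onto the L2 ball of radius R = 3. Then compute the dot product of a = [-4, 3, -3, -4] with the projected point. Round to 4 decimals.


Step 1: Compute ||x|| (intermediates to 6 decimals).
||x|| = sqrt((-3.6536)^2 + (-0.9225)^2 + (-6.4827)^2 + 0.1774^2) = 7.500445
Step 2: Project.
Since ||x|| > R, scale = R/||x|| = 3/7.500445 = 0.399976, proj(x) = scale * x
proj(x) = [-1.461352, -0.368978, -2.592924, 0.070956]
Step 3: Dot product.
a^T * proj(x) = -4*(-1.461352) + 3*(-0.368978) - 3*(-2.592924) - 4*0.070956 = 12.2334


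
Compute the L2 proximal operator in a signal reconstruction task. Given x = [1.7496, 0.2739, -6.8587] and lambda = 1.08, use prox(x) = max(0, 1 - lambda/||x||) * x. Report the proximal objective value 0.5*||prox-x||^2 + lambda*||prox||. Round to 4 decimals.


Step 1: Compute ||x||.
||x|| = 7.0836
Step 2: Compute scaling factor.
scale = max(0, 1 - 1.08/7.0836) = 0.8475
Step 3: prox(x) = [1.4828, 0.2321, -5.813]
||prox(x)|| = 6.0036
Step 4: Proximal objective.
0.5*||prox-x||^2 = 0.5832
lambda*||prox|| = 6.4839
Total = 7.0671


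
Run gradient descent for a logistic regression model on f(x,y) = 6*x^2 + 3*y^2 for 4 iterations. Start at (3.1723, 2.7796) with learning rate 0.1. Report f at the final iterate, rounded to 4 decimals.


Gradient descent on f(x,y) = 6*x^2 + 3*y^2.
Starting point: (3.1723, 2.7796), alpha = 0.1
Step 1: grad_x = 2*6*3.1723 = 38.0676, grad_y = 2*3*2.7796 = 16.6776
  x_1 = 3.1723 - 0.1*38.0676 = -0.6345
  y_1 = 2.7796 - 0.1*16.6776 = 1.1118
Step 2: grad_x = 2*6*-0.6345 = -7.6135, grad_y = 2*3*1.1118 = 6.671
  x_2 = -0.6345 - 0.1*-7.6135 = 0.1269
  y_2 = 1.1118 - 0.1*6.671 = 0.4447
Step 3: grad_x = 2*6*0.1269 = 1.5227, grad_y = 2*3*0.4447 = 2.6684
  x_3 = 0.1269 - 0.1*1.5227 = -0.0254
  y_3 = 0.4447 - 0.1*2.6684 = 0.1779
Step 4: grad_x = 2*6*-0.0254 = -0.3045, grad_y = 2*3*0.1779 = 1.0674
  x_4 = -0.0254 - 0.1*-0.3045 = 0.0051
  y_4 = 0.1779 - 0.1*1.0674 = 0.0712
f(0.0051, 0.0712) = 6*0.0051^2 + 3*0.0712^2 = 0.0153
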